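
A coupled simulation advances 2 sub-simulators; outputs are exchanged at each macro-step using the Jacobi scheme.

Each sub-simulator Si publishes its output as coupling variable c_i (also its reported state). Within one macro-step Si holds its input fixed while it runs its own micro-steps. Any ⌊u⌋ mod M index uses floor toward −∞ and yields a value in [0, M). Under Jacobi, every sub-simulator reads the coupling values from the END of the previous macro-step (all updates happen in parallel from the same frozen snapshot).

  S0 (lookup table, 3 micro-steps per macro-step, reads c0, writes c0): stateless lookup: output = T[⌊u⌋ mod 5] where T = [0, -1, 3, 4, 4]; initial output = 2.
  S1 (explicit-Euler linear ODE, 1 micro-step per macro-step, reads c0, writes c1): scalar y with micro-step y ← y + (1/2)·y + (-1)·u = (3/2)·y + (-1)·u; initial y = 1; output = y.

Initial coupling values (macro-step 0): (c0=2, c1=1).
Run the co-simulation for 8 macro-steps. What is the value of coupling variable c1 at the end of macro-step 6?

macro 1: S0 reads c0=2 → after 3×micro: 3; S1 reads c0=2 → after 1×micro: -1/2 ⇒ (c0=3, c1=-1/2)
macro 2: S0 reads c0=3 → after 3×micro: 4; S1 reads c0=3 → after 1×micro: -15/4 ⇒ (c0=4, c1=-15/4)
macro 3: S0 reads c0=4 → after 3×micro: 4; S1 reads c0=4 → after 1×micro: -77/8 ⇒ (c0=4, c1=-77/8)
macro 4: S0 reads c0=4 → after 3×micro: 4; S1 reads c0=4 → after 1×micro: -295/16 ⇒ (c0=4, c1=-295/16)
macro 5: S0 reads c0=4 → after 3×micro: 4; S1 reads c0=4 → after 1×micro: -1013/32 ⇒ (c0=4, c1=-1013/32)
macro 6: S0 reads c0=4 → after 3×micro: 4; S1 reads c0=4 → after 1×micro: -3295/64 ⇒ (c0=4, c1=-3295/64)
macro 7: S0 reads c0=4 → after 3×micro: 4; S1 reads c0=4 → after 1×micro: -10397/128 ⇒ (c0=4, c1=-10397/128)
macro 8: S0 reads c0=4 → after 3×micro: 4; S1 reads c0=4 → after 1×micro: -32215/256 ⇒ (c0=4, c1=-32215/256)

c1 at macro-step 6 = -3295/64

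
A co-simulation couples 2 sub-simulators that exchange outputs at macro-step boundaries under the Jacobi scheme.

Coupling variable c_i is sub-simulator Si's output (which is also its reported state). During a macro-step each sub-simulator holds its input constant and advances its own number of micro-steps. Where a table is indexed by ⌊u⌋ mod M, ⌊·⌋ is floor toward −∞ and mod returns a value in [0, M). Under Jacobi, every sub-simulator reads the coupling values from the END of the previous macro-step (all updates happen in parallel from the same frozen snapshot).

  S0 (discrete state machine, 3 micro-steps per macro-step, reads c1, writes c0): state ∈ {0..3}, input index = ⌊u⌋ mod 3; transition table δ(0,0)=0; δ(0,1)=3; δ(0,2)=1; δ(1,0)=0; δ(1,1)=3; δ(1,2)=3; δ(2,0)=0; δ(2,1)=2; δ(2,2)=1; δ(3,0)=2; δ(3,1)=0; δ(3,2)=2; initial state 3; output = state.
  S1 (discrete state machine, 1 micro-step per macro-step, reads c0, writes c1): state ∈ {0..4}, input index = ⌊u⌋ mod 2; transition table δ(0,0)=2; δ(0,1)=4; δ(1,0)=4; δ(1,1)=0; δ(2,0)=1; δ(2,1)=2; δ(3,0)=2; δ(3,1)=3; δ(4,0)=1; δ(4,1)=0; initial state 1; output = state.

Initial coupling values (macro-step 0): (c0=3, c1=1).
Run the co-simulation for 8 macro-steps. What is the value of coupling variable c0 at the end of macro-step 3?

c0 at macro-step 3 = 2

macro 1: S0 reads c1=1 → after 3×micro: 0; S1 reads c0=3 → after 1×micro: 0 ⇒ (c0=0, c1=0)
macro 2: S0 reads c1=0 → after 3×micro: 0; S1 reads c0=0 → after 1×micro: 2 ⇒ (c0=0, c1=2)
macro 3: S0 reads c1=2 → after 3×micro: 2; S1 reads c0=0 → after 1×micro: 1 ⇒ (c0=2, c1=1)
macro 4: S0 reads c1=1 → after 3×micro: 2; S1 reads c0=2 → after 1×micro: 4 ⇒ (c0=2, c1=4)
macro 5: S0 reads c1=4 → after 3×micro: 2; S1 reads c0=2 → after 1×micro: 1 ⇒ (c0=2, c1=1)
macro 6: S0 reads c1=1 → after 3×micro: 2; S1 reads c0=2 → after 1×micro: 4 ⇒ (c0=2, c1=4)
macro 7: S0 reads c1=4 → after 3×micro: 2; S1 reads c0=2 → after 1×micro: 1 ⇒ (c0=2, c1=1)
macro 8: S0 reads c1=1 → after 3×micro: 2; S1 reads c0=2 → after 1×micro: 4 ⇒ (c0=2, c1=4)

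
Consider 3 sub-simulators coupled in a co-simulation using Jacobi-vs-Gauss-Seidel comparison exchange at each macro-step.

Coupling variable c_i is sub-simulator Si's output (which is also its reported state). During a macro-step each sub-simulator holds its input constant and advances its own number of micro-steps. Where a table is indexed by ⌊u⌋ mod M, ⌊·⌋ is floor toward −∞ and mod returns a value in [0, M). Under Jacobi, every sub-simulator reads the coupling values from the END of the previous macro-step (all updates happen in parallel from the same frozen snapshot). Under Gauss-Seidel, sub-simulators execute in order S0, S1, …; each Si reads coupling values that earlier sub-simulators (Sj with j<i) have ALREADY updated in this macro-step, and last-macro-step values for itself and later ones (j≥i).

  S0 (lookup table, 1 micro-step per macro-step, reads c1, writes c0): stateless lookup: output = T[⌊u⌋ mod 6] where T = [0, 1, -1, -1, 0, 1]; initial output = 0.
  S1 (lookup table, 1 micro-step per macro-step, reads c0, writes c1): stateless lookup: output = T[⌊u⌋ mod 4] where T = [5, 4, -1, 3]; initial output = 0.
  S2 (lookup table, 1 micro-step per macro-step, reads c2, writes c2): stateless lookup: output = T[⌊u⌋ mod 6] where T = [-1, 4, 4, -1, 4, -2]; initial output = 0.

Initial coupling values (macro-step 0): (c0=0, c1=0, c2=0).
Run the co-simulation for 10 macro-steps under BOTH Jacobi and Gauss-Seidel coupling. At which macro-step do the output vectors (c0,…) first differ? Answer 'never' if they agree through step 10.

first divergence at macro-step: 2

[Jacobi] macro 1: S0 reads c1=0 → after 1×micro: 0; S1 reads c0=0 → after 1×micro: 5; S2 reads c2=0 → after 1×micro: -1 ⇒ (c0=0, c1=5, c2=-1)
[Jacobi] macro 2: S0 reads c1=5 → after 1×micro: 1; S1 reads c0=0 → after 1×micro: 5; S2 reads c2=-1 → after 1×micro: -2 ⇒ (c0=1, c1=5, c2=-2)
[Jacobi] macro 3: S0 reads c1=5 → after 1×micro: 1; S1 reads c0=1 → after 1×micro: 4; S2 reads c2=-2 → after 1×micro: 4 ⇒ (c0=1, c1=4, c2=4)
[Jacobi] macro 4: S0 reads c1=4 → after 1×micro: 0; S1 reads c0=1 → after 1×micro: 4; S2 reads c2=4 → after 1×micro: 4 ⇒ (c0=0, c1=4, c2=4)
[Jacobi] macro 5: S0 reads c1=4 → after 1×micro: 0; S1 reads c0=0 → after 1×micro: 5; S2 reads c2=4 → after 1×micro: 4 ⇒ (c0=0, c1=5, c2=4)
[Jacobi] macro 6: S0 reads c1=5 → after 1×micro: 1; S1 reads c0=0 → after 1×micro: 5; S2 reads c2=4 → after 1×micro: 4 ⇒ (c0=1, c1=5, c2=4)
[Jacobi] macro 7: S0 reads c1=5 → after 1×micro: 1; S1 reads c0=1 → after 1×micro: 4; S2 reads c2=4 → after 1×micro: 4 ⇒ (c0=1, c1=4, c2=4)
[Jacobi] macro 8: S0 reads c1=4 → after 1×micro: 0; S1 reads c0=1 → after 1×micro: 4; S2 reads c2=4 → after 1×micro: 4 ⇒ (c0=0, c1=4, c2=4)
[Jacobi] macro 9: S0 reads c1=4 → after 1×micro: 0; S1 reads c0=0 → after 1×micro: 5; S2 reads c2=4 → after 1×micro: 4 ⇒ (c0=0, c1=5, c2=4)
[Jacobi] macro 10: S0 reads c1=5 → after 1×micro: 1; S1 reads c0=0 → after 1×micro: 5; S2 reads c2=4 → after 1×micro: 4 ⇒ (c0=1, c1=5, c2=4)
[Gauss-Seidel] macro 1: S0 reads c1=0 → after 1×micro: 0; S1 reads c0=0 → after 1×micro: 5; S2 reads c2=0 → after 1×micro: -1 ⇒ (c0=0, c1=5, c2=-1)
[Gauss-Seidel] macro 2: S0 reads c1=5 → after 1×micro: 1; S1 reads c0=1 → after 1×micro: 4; S2 reads c2=-1 → after 1×micro: -2 ⇒ (c0=1, c1=4, c2=-2)
[Gauss-Seidel] macro 3: S0 reads c1=4 → after 1×micro: 0; S1 reads c0=0 → after 1×micro: 5; S2 reads c2=-2 → after 1×micro: 4 ⇒ (c0=0, c1=5, c2=4)
[Gauss-Seidel] macro 4: S0 reads c1=5 → after 1×micro: 1; S1 reads c0=1 → after 1×micro: 4; S2 reads c2=4 → after 1×micro: 4 ⇒ (c0=1, c1=4, c2=4)
[Gauss-Seidel] macro 5: S0 reads c1=4 → after 1×micro: 0; S1 reads c0=0 → after 1×micro: 5; S2 reads c2=4 → after 1×micro: 4 ⇒ (c0=0, c1=5, c2=4)
[Gauss-Seidel] macro 6: S0 reads c1=5 → after 1×micro: 1; S1 reads c0=1 → after 1×micro: 4; S2 reads c2=4 → after 1×micro: 4 ⇒ (c0=1, c1=4, c2=4)
[Gauss-Seidel] macro 7: S0 reads c1=4 → after 1×micro: 0; S1 reads c0=0 → after 1×micro: 5; S2 reads c2=4 → after 1×micro: 4 ⇒ (c0=0, c1=5, c2=4)
[Gauss-Seidel] macro 8: S0 reads c1=5 → after 1×micro: 1; S1 reads c0=1 → after 1×micro: 4; S2 reads c2=4 → after 1×micro: 4 ⇒ (c0=1, c1=4, c2=4)
[Gauss-Seidel] macro 9: S0 reads c1=4 → after 1×micro: 0; S1 reads c0=0 → after 1×micro: 5; S2 reads c2=4 → after 1×micro: 4 ⇒ (c0=0, c1=5, c2=4)
[Gauss-Seidel] macro 10: S0 reads c1=5 → after 1×micro: 1; S1 reads c0=1 → after 1×micro: 4; S2 reads c2=4 → after 1×micro: 4 ⇒ (c0=1, c1=4, c2=4)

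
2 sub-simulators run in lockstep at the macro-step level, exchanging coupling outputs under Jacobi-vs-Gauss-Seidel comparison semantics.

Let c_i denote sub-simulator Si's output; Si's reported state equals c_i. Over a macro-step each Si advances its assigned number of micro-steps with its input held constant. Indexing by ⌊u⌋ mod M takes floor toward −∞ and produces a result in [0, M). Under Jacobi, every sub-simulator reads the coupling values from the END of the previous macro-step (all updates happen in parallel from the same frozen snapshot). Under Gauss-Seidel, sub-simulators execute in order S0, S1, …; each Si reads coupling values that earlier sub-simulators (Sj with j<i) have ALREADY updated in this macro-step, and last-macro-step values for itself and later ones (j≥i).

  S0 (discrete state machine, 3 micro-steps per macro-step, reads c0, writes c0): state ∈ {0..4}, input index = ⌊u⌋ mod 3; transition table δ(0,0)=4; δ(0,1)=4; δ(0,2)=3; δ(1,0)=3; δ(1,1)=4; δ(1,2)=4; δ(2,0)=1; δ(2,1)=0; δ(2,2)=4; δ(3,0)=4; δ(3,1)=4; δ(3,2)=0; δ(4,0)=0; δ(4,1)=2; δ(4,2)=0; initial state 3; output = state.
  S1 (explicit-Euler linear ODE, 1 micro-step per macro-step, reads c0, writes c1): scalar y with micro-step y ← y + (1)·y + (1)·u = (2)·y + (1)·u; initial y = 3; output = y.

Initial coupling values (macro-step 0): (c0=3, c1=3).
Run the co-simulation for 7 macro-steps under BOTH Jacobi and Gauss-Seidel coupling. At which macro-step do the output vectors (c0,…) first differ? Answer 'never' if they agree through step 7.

first divergence at macro-step: 1

[Jacobi] macro 1: S0 reads c0=3 → after 3×micro: 4; S1 reads c0=3 → after 1×micro: 9 ⇒ (c0=4, c1=9)
[Jacobi] macro 2: S0 reads c0=4 → after 3×micro: 4; S1 reads c0=4 → after 1×micro: 22 ⇒ (c0=4, c1=22)
[Jacobi] macro 3: S0 reads c0=4 → after 3×micro: 4; S1 reads c0=4 → after 1×micro: 48 ⇒ (c0=4, c1=48)
[Jacobi] macro 4: S0 reads c0=4 → after 3×micro: 4; S1 reads c0=4 → after 1×micro: 100 ⇒ (c0=4, c1=100)
[Jacobi] macro 5: S0 reads c0=4 → after 3×micro: 4; S1 reads c0=4 → after 1×micro: 204 ⇒ (c0=4, c1=204)
[Jacobi] macro 6: S0 reads c0=4 → after 3×micro: 4; S1 reads c0=4 → after 1×micro: 412 ⇒ (c0=4, c1=412)
[Jacobi] macro 7: S0 reads c0=4 → after 3×micro: 4; S1 reads c0=4 → after 1×micro: 828 ⇒ (c0=4, c1=828)
[Gauss-Seidel] macro 1: S0 reads c0=3 → after 3×micro: 4; S1 reads c0=4 → after 1×micro: 10 ⇒ (c0=4, c1=10)
[Gauss-Seidel] macro 2: S0 reads c0=4 → after 3×micro: 4; S1 reads c0=4 → after 1×micro: 24 ⇒ (c0=4, c1=24)
[Gauss-Seidel] macro 3: S0 reads c0=4 → after 3×micro: 4; S1 reads c0=4 → after 1×micro: 52 ⇒ (c0=4, c1=52)
[Gauss-Seidel] macro 4: S0 reads c0=4 → after 3×micro: 4; S1 reads c0=4 → after 1×micro: 108 ⇒ (c0=4, c1=108)
[Gauss-Seidel] macro 5: S0 reads c0=4 → after 3×micro: 4; S1 reads c0=4 → after 1×micro: 220 ⇒ (c0=4, c1=220)
[Gauss-Seidel] macro 6: S0 reads c0=4 → after 3×micro: 4; S1 reads c0=4 → after 1×micro: 444 ⇒ (c0=4, c1=444)
[Gauss-Seidel] macro 7: S0 reads c0=4 → after 3×micro: 4; S1 reads c0=4 → after 1×micro: 892 ⇒ (c0=4, c1=892)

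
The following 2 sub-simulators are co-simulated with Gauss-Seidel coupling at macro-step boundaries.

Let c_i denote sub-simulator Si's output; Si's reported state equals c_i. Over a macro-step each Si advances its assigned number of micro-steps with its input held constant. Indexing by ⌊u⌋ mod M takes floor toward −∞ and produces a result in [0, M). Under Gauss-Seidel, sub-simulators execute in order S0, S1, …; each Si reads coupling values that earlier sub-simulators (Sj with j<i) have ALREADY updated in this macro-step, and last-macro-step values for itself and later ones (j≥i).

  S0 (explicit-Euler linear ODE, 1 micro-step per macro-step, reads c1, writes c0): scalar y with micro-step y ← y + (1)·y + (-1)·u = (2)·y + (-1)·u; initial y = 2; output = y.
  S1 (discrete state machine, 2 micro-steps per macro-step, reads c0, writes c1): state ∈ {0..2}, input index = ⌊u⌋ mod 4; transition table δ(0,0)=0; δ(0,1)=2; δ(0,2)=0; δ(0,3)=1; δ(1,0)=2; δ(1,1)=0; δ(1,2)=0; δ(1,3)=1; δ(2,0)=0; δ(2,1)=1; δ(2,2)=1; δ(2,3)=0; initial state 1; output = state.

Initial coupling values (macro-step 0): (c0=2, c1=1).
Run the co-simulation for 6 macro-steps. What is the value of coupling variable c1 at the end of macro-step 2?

c1 at macro-step 2 = 2

macro 1: S0 reads c1=1 → after 1×micro: 3; S1 reads c0=3 → after 2×micro: 1 ⇒ (c0=3, c1=1)
macro 2: S0 reads c1=1 → after 1×micro: 5; S1 reads c0=5 → after 2×micro: 2 ⇒ (c0=5, c1=2)
macro 3: S0 reads c1=2 → after 1×micro: 8; S1 reads c0=8 → after 2×micro: 0 ⇒ (c0=8, c1=0)
macro 4: S0 reads c1=0 → after 1×micro: 16; S1 reads c0=16 → after 2×micro: 0 ⇒ (c0=16, c1=0)
macro 5: S0 reads c1=0 → after 1×micro: 32; S1 reads c0=32 → after 2×micro: 0 ⇒ (c0=32, c1=0)
macro 6: S0 reads c1=0 → after 1×micro: 64; S1 reads c0=64 → after 2×micro: 0 ⇒ (c0=64, c1=0)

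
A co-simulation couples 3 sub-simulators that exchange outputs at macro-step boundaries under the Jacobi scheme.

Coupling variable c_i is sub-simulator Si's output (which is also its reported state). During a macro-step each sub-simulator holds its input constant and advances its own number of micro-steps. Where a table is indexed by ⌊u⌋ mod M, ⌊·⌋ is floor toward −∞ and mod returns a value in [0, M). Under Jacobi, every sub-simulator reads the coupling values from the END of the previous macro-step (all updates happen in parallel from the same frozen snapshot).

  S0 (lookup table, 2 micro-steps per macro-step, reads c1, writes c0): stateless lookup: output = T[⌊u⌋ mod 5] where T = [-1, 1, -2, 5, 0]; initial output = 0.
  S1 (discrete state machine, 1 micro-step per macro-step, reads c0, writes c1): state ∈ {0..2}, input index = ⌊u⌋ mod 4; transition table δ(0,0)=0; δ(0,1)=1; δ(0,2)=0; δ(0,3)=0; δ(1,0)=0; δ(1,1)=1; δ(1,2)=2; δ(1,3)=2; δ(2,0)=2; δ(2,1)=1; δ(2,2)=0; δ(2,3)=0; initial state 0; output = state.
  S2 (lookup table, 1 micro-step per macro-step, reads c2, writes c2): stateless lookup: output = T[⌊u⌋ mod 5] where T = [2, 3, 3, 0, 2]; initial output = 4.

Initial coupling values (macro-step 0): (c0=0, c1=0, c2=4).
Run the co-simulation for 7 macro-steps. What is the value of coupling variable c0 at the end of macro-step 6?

c0 at macro-step 6 = -1

macro 1: S0 reads c1=0 → after 2×micro: -1; S1 reads c0=0 → after 1×micro: 0; S2 reads c2=4 → after 1×micro: 2 ⇒ (c0=-1, c1=0, c2=2)
macro 2: S0 reads c1=0 → after 2×micro: -1; S1 reads c0=-1 → after 1×micro: 0; S2 reads c2=2 → after 1×micro: 3 ⇒ (c0=-1, c1=0, c2=3)
macro 3: S0 reads c1=0 → after 2×micro: -1; S1 reads c0=-1 → after 1×micro: 0; S2 reads c2=3 → after 1×micro: 0 ⇒ (c0=-1, c1=0, c2=0)
macro 4: S0 reads c1=0 → after 2×micro: -1; S1 reads c0=-1 → after 1×micro: 0; S2 reads c2=0 → after 1×micro: 2 ⇒ (c0=-1, c1=0, c2=2)
macro 5: S0 reads c1=0 → after 2×micro: -1; S1 reads c0=-1 → after 1×micro: 0; S2 reads c2=2 → after 1×micro: 3 ⇒ (c0=-1, c1=0, c2=3)
macro 6: S0 reads c1=0 → after 2×micro: -1; S1 reads c0=-1 → after 1×micro: 0; S2 reads c2=3 → after 1×micro: 0 ⇒ (c0=-1, c1=0, c2=0)
macro 7: S0 reads c1=0 → after 2×micro: -1; S1 reads c0=-1 → after 1×micro: 0; S2 reads c2=0 → after 1×micro: 2 ⇒ (c0=-1, c1=0, c2=2)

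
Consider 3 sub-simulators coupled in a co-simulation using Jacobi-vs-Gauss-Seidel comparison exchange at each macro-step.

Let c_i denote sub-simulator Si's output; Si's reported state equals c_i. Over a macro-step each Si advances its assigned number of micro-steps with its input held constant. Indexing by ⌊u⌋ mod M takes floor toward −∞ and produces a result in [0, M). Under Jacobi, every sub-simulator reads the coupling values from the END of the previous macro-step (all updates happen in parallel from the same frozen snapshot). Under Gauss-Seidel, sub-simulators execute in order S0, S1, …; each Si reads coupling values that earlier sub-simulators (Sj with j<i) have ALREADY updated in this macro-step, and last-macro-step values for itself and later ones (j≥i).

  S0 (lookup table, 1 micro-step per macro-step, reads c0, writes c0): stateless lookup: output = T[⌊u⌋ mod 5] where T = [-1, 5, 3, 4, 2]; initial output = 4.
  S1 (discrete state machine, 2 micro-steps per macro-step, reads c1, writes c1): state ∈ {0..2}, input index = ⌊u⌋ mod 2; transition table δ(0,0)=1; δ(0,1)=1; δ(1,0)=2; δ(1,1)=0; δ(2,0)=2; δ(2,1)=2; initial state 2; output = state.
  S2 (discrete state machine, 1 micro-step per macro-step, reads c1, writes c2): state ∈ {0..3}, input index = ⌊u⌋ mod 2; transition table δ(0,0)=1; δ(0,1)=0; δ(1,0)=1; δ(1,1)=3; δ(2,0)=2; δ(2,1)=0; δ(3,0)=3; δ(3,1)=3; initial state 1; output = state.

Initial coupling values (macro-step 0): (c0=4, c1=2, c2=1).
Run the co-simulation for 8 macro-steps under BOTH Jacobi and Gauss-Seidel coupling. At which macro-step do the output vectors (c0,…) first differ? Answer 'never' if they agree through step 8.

[Jacobi] macro 1: S0 reads c0=4 → after 1×micro: 2; S1 reads c1=2 → after 2×micro: 2; S2 reads c1=2 → after 1×micro: 1 ⇒ (c0=2, c1=2, c2=1)
[Jacobi] macro 2: S0 reads c0=2 → after 1×micro: 3; S1 reads c1=2 → after 2×micro: 2; S2 reads c1=2 → after 1×micro: 1 ⇒ (c0=3, c1=2, c2=1)
[Jacobi] macro 3: S0 reads c0=3 → after 1×micro: 4; S1 reads c1=2 → after 2×micro: 2; S2 reads c1=2 → after 1×micro: 1 ⇒ (c0=4, c1=2, c2=1)
[Jacobi] macro 4: S0 reads c0=4 → after 1×micro: 2; S1 reads c1=2 → after 2×micro: 2; S2 reads c1=2 → after 1×micro: 1 ⇒ (c0=2, c1=2, c2=1)
[Jacobi] macro 5: S0 reads c0=2 → after 1×micro: 3; S1 reads c1=2 → after 2×micro: 2; S2 reads c1=2 → after 1×micro: 1 ⇒ (c0=3, c1=2, c2=1)
[Jacobi] macro 6: S0 reads c0=3 → after 1×micro: 4; S1 reads c1=2 → after 2×micro: 2; S2 reads c1=2 → after 1×micro: 1 ⇒ (c0=4, c1=2, c2=1)
[Jacobi] macro 7: S0 reads c0=4 → after 1×micro: 2; S1 reads c1=2 → after 2×micro: 2; S2 reads c1=2 → after 1×micro: 1 ⇒ (c0=2, c1=2, c2=1)
[Jacobi] macro 8: S0 reads c0=2 → after 1×micro: 3; S1 reads c1=2 → after 2×micro: 2; S2 reads c1=2 → after 1×micro: 1 ⇒ (c0=3, c1=2, c2=1)
[Gauss-Seidel] macro 1: S0 reads c0=4 → after 1×micro: 2; S1 reads c1=2 → after 2×micro: 2; S2 reads c1=2 → after 1×micro: 1 ⇒ (c0=2, c1=2, c2=1)
[Gauss-Seidel] macro 2: S0 reads c0=2 → after 1×micro: 3; S1 reads c1=2 → after 2×micro: 2; S2 reads c1=2 → after 1×micro: 1 ⇒ (c0=3, c1=2, c2=1)
[Gauss-Seidel] macro 3: S0 reads c0=3 → after 1×micro: 4; S1 reads c1=2 → after 2×micro: 2; S2 reads c1=2 → after 1×micro: 1 ⇒ (c0=4, c1=2, c2=1)
[Gauss-Seidel] macro 4: S0 reads c0=4 → after 1×micro: 2; S1 reads c1=2 → after 2×micro: 2; S2 reads c1=2 → after 1×micro: 1 ⇒ (c0=2, c1=2, c2=1)
[Gauss-Seidel] macro 5: S0 reads c0=2 → after 1×micro: 3; S1 reads c1=2 → after 2×micro: 2; S2 reads c1=2 → after 1×micro: 1 ⇒ (c0=3, c1=2, c2=1)
[Gauss-Seidel] macro 6: S0 reads c0=3 → after 1×micro: 4; S1 reads c1=2 → after 2×micro: 2; S2 reads c1=2 → after 1×micro: 1 ⇒ (c0=4, c1=2, c2=1)
[Gauss-Seidel] macro 7: S0 reads c0=4 → after 1×micro: 2; S1 reads c1=2 → after 2×micro: 2; S2 reads c1=2 → after 1×micro: 1 ⇒ (c0=2, c1=2, c2=1)
[Gauss-Seidel] macro 8: S0 reads c0=2 → after 1×micro: 3; S1 reads c1=2 → after 2×micro: 2; S2 reads c1=2 → after 1×micro: 1 ⇒ (c0=3, c1=2, c2=1)

first divergence at macro-step: never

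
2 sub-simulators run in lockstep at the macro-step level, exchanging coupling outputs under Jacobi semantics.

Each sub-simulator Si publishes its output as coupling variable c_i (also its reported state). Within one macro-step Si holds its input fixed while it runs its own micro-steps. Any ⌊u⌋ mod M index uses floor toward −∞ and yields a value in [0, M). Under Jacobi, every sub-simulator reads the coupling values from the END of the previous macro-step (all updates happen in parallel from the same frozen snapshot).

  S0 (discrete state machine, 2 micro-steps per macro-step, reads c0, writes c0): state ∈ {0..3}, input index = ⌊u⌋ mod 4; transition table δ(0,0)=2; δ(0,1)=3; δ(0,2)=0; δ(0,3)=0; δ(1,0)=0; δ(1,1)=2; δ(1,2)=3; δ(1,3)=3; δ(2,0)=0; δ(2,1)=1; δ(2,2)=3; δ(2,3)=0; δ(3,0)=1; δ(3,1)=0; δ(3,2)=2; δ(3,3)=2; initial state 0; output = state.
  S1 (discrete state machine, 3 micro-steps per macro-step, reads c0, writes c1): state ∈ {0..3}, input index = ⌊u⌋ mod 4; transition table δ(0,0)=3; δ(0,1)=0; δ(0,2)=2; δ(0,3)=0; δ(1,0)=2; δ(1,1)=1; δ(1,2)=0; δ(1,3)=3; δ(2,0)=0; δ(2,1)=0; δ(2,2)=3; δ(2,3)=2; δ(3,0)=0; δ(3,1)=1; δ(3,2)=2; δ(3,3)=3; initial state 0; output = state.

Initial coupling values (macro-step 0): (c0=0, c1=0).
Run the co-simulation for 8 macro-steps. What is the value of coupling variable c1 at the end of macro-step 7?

macro 1: S0 reads c0=0 → after 2×micro: 0; S1 reads c0=0 → after 3×micro: 3 ⇒ (c0=0, c1=3)
macro 2: S0 reads c0=0 → after 2×micro: 0; S1 reads c0=0 → after 3×micro: 0 ⇒ (c0=0, c1=0)
macro 3: S0 reads c0=0 → after 2×micro: 0; S1 reads c0=0 → after 3×micro: 3 ⇒ (c0=0, c1=3)
macro 4: S0 reads c0=0 → after 2×micro: 0; S1 reads c0=0 → after 3×micro: 0 ⇒ (c0=0, c1=0)
macro 5: S0 reads c0=0 → after 2×micro: 0; S1 reads c0=0 → after 3×micro: 3 ⇒ (c0=0, c1=3)
macro 6: S0 reads c0=0 → after 2×micro: 0; S1 reads c0=0 → after 3×micro: 0 ⇒ (c0=0, c1=0)
macro 7: S0 reads c0=0 → after 2×micro: 0; S1 reads c0=0 → after 3×micro: 3 ⇒ (c0=0, c1=3)
macro 8: S0 reads c0=0 → after 2×micro: 0; S1 reads c0=0 → after 3×micro: 0 ⇒ (c0=0, c1=0)

c1 at macro-step 7 = 3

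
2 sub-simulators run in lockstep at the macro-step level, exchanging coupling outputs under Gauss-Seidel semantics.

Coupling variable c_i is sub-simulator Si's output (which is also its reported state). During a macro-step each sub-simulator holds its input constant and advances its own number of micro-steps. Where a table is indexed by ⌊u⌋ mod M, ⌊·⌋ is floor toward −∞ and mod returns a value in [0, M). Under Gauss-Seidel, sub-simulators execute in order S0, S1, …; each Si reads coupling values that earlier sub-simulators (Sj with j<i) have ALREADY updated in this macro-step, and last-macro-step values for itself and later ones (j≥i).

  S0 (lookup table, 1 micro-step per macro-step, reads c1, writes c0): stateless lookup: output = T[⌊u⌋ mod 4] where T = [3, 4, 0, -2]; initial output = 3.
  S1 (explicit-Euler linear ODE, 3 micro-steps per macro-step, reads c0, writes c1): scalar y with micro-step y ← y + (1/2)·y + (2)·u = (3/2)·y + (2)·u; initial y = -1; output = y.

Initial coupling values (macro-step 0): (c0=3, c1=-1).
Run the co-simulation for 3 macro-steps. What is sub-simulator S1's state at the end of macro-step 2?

S1 state at macro-step 2 = -2401/64

macro 1: S0 reads c1=-1 → after 1×micro: -2; S1 reads c0=-2 → after 3×micro: -179/8 ⇒ (c0=-2, c1=-179/8)
macro 2: S0 reads c1=-179/8 → after 1×micro: 4; S1 reads c0=4 → after 3×micro: -2401/64 ⇒ (c0=4, c1=-2401/64)
macro 3: S0 reads c1=-2401/64 → after 1×micro: 0; S1 reads c0=0 → after 3×micro: -64827/512 ⇒ (c0=0, c1=-64827/512)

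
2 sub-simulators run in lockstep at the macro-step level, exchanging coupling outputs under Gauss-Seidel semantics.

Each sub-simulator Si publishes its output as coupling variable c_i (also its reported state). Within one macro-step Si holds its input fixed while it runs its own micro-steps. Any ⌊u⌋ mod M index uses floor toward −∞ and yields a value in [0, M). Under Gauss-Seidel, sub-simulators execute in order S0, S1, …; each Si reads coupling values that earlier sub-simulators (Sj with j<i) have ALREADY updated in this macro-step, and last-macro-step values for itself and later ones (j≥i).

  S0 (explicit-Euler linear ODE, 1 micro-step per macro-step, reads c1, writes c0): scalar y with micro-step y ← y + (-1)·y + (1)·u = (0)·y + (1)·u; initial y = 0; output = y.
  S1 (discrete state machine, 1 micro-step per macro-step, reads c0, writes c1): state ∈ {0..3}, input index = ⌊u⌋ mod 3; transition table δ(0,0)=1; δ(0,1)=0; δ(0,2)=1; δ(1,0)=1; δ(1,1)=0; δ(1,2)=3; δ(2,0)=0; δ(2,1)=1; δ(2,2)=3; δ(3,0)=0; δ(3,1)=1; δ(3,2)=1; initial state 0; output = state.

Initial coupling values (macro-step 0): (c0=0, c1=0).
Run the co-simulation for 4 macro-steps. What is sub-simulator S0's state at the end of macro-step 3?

S0 state at macro-step 3 = 0

macro 1: S0 reads c1=0 → after 1×micro: 0; S1 reads c0=0 → after 1×micro: 1 ⇒ (c0=0, c1=1)
macro 2: S0 reads c1=1 → after 1×micro: 1; S1 reads c0=1 → after 1×micro: 0 ⇒ (c0=1, c1=0)
macro 3: S0 reads c1=0 → after 1×micro: 0; S1 reads c0=0 → after 1×micro: 1 ⇒ (c0=0, c1=1)
macro 4: S0 reads c1=1 → after 1×micro: 1; S1 reads c0=1 → after 1×micro: 0 ⇒ (c0=1, c1=0)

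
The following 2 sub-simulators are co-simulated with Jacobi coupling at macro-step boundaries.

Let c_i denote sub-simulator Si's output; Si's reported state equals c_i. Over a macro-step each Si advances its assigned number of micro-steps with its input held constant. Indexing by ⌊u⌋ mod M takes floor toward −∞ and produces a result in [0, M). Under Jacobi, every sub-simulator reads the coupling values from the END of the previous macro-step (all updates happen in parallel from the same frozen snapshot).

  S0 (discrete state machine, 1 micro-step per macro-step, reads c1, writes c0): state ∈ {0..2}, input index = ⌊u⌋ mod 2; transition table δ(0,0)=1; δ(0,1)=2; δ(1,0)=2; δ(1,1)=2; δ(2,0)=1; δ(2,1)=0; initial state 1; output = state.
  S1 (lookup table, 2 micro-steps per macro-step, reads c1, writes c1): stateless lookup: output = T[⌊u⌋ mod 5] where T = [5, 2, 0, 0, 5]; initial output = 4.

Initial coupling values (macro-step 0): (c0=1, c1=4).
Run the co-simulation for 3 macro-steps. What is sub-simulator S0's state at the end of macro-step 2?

S0 state at macro-step 2 = 0

macro 1: S0 reads c1=4 → after 1×micro: 2; S1 reads c1=4 → after 2×micro: 5 ⇒ (c0=2, c1=5)
macro 2: S0 reads c1=5 → after 1×micro: 0; S1 reads c1=5 → after 2×micro: 5 ⇒ (c0=0, c1=5)
macro 3: S0 reads c1=5 → after 1×micro: 2; S1 reads c1=5 → after 2×micro: 5 ⇒ (c0=2, c1=5)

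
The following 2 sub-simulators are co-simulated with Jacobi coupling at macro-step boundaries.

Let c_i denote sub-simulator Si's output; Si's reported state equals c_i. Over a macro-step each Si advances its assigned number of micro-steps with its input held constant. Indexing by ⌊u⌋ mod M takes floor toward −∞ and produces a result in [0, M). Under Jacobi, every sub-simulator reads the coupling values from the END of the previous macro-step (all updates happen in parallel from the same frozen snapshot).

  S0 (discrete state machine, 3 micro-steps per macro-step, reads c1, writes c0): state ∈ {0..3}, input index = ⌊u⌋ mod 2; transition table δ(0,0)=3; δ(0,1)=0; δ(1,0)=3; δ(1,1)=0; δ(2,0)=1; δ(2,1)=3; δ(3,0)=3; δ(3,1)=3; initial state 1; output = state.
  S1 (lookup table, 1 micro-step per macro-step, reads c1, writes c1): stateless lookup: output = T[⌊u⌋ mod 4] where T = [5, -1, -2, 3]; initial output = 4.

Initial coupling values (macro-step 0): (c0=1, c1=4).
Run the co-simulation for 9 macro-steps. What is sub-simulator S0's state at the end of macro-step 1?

macro 1: S0 reads c1=4 → after 3×micro: 3; S1 reads c1=4 → after 1×micro: 5 ⇒ (c0=3, c1=5)
macro 2: S0 reads c1=5 → after 3×micro: 3; S1 reads c1=5 → after 1×micro: -1 ⇒ (c0=3, c1=-1)
macro 3: S0 reads c1=-1 → after 3×micro: 3; S1 reads c1=-1 → after 1×micro: 3 ⇒ (c0=3, c1=3)
macro 4: S0 reads c1=3 → after 3×micro: 3; S1 reads c1=3 → after 1×micro: 3 ⇒ (c0=3, c1=3)
macro 5: S0 reads c1=3 → after 3×micro: 3; S1 reads c1=3 → after 1×micro: 3 ⇒ (c0=3, c1=3)
macro 6: S0 reads c1=3 → after 3×micro: 3; S1 reads c1=3 → after 1×micro: 3 ⇒ (c0=3, c1=3)
macro 7: S0 reads c1=3 → after 3×micro: 3; S1 reads c1=3 → after 1×micro: 3 ⇒ (c0=3, c1=3)
macro 8: S0 reads c1=3 → after 3×micro: 3; S1 reads c1=3 → after 1×micro: 3 ⇒ (c0=3, c1=3)
macro 9: S0 reads c1=3 → after 3×micro: 3; S1 reads c1=3 → after 1×micro: 3 ⇒ (c0=3, c1=3)

S0 state at macro-step 1 = 3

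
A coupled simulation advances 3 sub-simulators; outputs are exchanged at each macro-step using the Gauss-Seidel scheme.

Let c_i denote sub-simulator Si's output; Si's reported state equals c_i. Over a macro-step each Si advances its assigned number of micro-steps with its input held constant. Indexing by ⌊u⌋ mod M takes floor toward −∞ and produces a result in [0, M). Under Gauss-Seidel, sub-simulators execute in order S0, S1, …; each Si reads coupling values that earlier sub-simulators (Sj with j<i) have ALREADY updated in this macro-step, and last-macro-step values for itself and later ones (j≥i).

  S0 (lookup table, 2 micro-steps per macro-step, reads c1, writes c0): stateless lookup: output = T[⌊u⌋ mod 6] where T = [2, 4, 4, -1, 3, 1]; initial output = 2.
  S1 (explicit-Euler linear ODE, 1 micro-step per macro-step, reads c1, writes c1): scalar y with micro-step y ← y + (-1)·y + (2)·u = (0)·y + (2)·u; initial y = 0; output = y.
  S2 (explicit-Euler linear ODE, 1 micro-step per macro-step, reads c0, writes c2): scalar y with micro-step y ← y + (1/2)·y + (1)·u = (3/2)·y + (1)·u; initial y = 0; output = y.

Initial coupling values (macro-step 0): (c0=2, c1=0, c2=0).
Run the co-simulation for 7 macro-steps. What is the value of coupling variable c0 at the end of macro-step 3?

c0 at macro-step 3 = 2

macro 1: S0 reads c1=0 → after 2×micro: 2; S1 reads c1=0 → after 1×micro: 0; S2 reads c0=2 → after 1×micro: 2 ⇒ (c0=2, c1=0, c2=2)
macro 2: S0 reads c1=0 → after 2×micro: 2; S1 reads c1=0 → after 1×micro: 0; S2 reads c0=2 → after 1×micro: 5 ⇒ (c0=2, c1=0, c2=5)
macro 3: S0 reads c1=0 → after 2×micro: 2; S1 reads c1=0 → after 1×micro: 0; S2 reads c0=2 → after 1×micro: 19/2 ⇒ (c0=2, c1=0, c2=19/2)
macro 4: S0 reads c1=0 → after 2×micro: 2; S1 reads c1=0 → after 1×micro: 0; S2 reads c0=2 → after 1×micro: 65/4 ⇒ (c0=2, c1=0, c2=65/4)
macro 5: S0 reads c1=0 → after 2×micro: 2; S1 reads c1=0 → after 1×micro: 0; S2 reads c0=2 → after 1×micro: 211/8 ⇒ (c0=2, c1=0, c2=211/8)
macro 6: S0 reads c1=0 → after 2×micro: 2; S1 reads c1=0 → after 1×micro: 0; S2 reads c0=2 → after 1×micro: 665/16 ⇒ (c0=2, c1=0, c2=665/16)
macro 7: S0 reads c1=0 → after 2×micro: 2; S1 reads c1=0 → after 1×micro: 0; S2 reads c0=2 → after 1×micro: 2059/32 ⇒ (c0=2, c1=0, c2=2059/32)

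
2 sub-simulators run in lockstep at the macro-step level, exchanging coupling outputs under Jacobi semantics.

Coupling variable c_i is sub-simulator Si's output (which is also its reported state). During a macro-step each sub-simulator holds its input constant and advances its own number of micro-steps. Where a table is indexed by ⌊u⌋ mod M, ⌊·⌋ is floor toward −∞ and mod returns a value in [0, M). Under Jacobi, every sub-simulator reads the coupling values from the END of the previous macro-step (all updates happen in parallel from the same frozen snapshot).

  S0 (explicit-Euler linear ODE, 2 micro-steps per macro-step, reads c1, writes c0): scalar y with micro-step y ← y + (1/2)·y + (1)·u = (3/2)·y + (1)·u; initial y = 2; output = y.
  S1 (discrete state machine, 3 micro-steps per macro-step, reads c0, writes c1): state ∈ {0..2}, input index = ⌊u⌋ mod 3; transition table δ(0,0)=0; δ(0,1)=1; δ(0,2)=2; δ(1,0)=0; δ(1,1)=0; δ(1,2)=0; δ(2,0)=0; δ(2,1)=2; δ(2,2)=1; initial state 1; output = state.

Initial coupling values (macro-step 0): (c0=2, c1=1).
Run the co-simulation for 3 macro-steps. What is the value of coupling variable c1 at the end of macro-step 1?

c1 at macro-step 1 = 1

macro 1: S0 reads c1=1 → after 2×micro: 7; S1 reads c0=2 → after 3×micro: 1 ⇒ (c0=7, c1=1)
macro 2: S0 reads c1=1 → after 2×micro: 73/4; S1 reads c0=7 → after 3×micro: 0 ⇒ (c0=73/4, c1=0)
macro 3: S0 reads c1=0 → after 2×micro: 657/16; S1 reads c0=73/4 → after 3×micro: 0 ⇒ (c0=657/16, c1=0)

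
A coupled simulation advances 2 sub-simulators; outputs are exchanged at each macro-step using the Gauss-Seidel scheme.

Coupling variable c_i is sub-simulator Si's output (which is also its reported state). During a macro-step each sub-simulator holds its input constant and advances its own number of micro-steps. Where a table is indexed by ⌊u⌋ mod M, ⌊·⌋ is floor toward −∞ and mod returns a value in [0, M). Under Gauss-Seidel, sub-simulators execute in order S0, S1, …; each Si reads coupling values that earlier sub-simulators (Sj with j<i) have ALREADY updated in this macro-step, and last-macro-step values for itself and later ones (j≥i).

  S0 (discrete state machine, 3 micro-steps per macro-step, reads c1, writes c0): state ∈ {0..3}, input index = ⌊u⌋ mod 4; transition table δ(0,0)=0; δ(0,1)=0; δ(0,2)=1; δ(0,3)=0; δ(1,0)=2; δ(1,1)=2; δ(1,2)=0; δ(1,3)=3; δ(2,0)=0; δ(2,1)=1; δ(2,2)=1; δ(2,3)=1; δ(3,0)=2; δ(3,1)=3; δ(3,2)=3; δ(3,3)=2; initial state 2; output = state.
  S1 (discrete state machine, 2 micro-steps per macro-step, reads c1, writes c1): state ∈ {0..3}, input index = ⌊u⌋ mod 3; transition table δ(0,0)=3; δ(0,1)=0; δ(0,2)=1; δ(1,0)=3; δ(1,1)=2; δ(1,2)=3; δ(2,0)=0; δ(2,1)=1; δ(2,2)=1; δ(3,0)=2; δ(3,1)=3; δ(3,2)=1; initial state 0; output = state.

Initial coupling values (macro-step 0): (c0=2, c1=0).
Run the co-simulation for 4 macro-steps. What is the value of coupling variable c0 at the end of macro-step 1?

macro 1: S0 reads c1=0 → after 3×micro: 0; S1 reads c1=0 → after 2×micro: 2 ⇒ (c0=0, c1=2)
macro 2: S0 reads c1=2 → after 3×micro: 1; S1 reads c1=2 → after 2×micro: 3 ⇒ (c0=1, c1=3)
macro 3: S0 reads c1=3 → after 3×micro: 1; S1 reads c1=3 → after 2×micro: 0 ⇒ (c0=1, c1=0)
macro 4: S0 reads c1=0 → after 3×micro: 0; S1 reads c1=0 → after 2×micro: 2 ⇒ (c0=0, c1=2)

c0 at macro-step 1 = 0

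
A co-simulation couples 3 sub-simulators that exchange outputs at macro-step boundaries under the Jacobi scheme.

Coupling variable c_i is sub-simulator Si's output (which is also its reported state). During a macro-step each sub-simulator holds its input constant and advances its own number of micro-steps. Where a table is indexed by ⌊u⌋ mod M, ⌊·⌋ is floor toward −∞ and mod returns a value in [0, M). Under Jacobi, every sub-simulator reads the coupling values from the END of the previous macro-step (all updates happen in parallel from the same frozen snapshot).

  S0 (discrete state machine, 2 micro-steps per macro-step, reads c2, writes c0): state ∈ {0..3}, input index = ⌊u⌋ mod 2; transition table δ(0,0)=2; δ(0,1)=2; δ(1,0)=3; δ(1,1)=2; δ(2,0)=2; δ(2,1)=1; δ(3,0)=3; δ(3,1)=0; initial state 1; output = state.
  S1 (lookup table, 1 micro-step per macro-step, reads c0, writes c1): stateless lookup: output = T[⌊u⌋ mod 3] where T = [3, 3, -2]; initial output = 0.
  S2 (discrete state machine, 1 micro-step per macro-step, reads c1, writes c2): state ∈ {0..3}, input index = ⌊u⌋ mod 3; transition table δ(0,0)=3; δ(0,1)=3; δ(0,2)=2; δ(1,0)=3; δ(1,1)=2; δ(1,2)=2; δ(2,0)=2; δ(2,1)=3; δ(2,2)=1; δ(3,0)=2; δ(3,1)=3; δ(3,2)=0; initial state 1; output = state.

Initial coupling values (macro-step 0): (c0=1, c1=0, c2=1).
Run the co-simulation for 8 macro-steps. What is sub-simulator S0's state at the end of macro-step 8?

S0 state at macro-step 8 = 3

macro 1: S0 reads c2=1 → after 2×micro: 1; S1 reads c0=1 → after 1×micro: 3; S2 reads c1=0 → after 1×micro: 3 ⇒ (c0=1, c1=3, c2=3)
macro 2: S0 reads c2=3 → after 2×micro: 1; S1 reads c0=1 → after 1×micro: 3; S2 reads c1=3 → after 1×micro: 2 ⇒ (c0=1, c1=3, c2=2)
macro 3: S0 reads c2=2 → after 2×micro: 3; S1 reads c0=1 → after 1×micro: 3; S2 reads c1=3 → after 1×micro: 2 ⇒ (c0=3, c1=3, c2=2)
macro 4: S0 reads c2=2 → after 2×micro: 3; S1 reads c0=3 → after 1×micro: 3; S2 reads c1=3 → after 1×micro: 2 ⇒ (c0=3, c1=3, c2=2)
macro 5: S0 reads c2=2 → after 2×micro: 3; S1 reads c0=3 → after 1×micro: 3; S2 reads c1=3 → after 1×micro: 2 ⇒ (c0=3, c1=3, c2=2)
macro 6: S0 reads c2=2 → after 2×micro: 3; S1 reads c0=3 → after 1×micro: 3; S2 reads c1=3 → after 1×micro: 2 ⇒ (c0=3, c1=3, c2=2)
macro 7: S0 reads c2=2 → after 2×micro: 3; S1 reads c0=3 → after 1×micro: 3; S2 reads c1=3 → after 1×micro: 2 ⇒ (c0=3, c1=3, c2=2)
macro 8: S0 reads c2=2 → after 2×micro: 3; S1 reads c0=3 → after 1×micro: 3; S2 reads c1=3 → after 1×micro: 2 ⇒ (c0=3, c1=3, c2=2)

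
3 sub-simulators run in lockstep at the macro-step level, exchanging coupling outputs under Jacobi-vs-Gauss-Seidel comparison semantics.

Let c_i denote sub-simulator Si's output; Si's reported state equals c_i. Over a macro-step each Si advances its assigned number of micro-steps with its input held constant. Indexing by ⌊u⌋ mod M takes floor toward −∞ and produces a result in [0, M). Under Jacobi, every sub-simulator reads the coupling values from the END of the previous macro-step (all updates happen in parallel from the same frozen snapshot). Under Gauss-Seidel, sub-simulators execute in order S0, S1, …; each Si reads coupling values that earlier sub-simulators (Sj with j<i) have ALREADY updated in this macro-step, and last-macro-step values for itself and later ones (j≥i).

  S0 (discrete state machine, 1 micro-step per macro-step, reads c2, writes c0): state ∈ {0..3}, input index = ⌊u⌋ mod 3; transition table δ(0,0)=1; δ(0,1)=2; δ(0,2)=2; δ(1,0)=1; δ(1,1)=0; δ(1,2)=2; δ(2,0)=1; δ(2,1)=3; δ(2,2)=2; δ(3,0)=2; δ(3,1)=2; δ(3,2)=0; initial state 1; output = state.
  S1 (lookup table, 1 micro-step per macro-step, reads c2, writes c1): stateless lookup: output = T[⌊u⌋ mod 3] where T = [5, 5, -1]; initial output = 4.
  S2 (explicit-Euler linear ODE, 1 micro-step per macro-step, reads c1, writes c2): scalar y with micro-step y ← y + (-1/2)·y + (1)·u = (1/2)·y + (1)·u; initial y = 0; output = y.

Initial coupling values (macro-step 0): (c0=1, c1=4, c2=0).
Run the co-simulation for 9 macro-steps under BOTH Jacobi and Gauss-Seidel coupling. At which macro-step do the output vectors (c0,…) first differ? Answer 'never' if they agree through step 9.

first divergence at macro-step: 1

[Jacobi] macro 1: S0 reads c2=0 → after 1×micro: 1; S1 reads c2=0 → after 1×micro: 5; S2 reads c1=4 → after 1×micro: 4 ⇒ (c0=1, c1=5, c2=4)
[Jacobi] macro 2: S0 reads c2=4 → after 1×micro: 0; S1 reads c2=4 → after 1×micro: 5; S2 reads c1=5 → after 1×micro: 7 ⇒ (c0=0, c1=5, c2=7)
[Jacobi] macro 3: S0 reads c2=7 → after 1×micro: 2; S1 reads c2=7 → after 1×micro: 5; S2 reads c1=5 → after 1×micro: 17/2 ⇒ (c0=2, c1=5, c2=17/2)
[Jacobi] macro 4: S0 reads c2=17/2 → after 1×micro: 2; S1 reads c2=17/2 → after 1×micro: -1; S2 reads c1=5 → after 1×micro: 37/4 ⇒ (c0=2, c1=-1, c2=37/4)
[Jacobi] macro 5: S0 reads c2=37/4 → after 1×micro: 1; S1 reads c2=37/4 → after 1×micro: 5; S2 reads c1=-1 → after 1×micro: 29/8 ⇒ (c0=1, c1=5, c2=29/8)
[Jacobi] macro 6: S0 reads c2=29/8 → after 1×micro: 1; S1 reads c2=29/8 → after 1×micro: 5; S2 reads c1=5 → after 1×micro: 109/16 ⇒ (c0=1, c1=5, c2=109/16)
[Jacobi] macro 7: S0 reads c2=109/16 → after 1×micro: 1; S1 reads c2=109/16 → after 1×micro: 5; S2 reads c1=5 → after 1×micro: 269/32 ⇒ (c0=1, c1=5, c2=269/32)
[Jacobi] macro 8: S0 reads c2=269/32 → after 1×micro: 2; S1 reads c2=269/32 → after 1×micro: -1; S2 reads c1=5 → after 1×micro: 589/64 ⇒ (c0=2, c1=-1, c2=589/64)
[Jacobi] macro 9: S0 reads c2=589/64 → after 1×micro: 1; S1 reads c2=589/64 → after 1×micro: 5; S2 reads c1=-1 → after 1×micro: 461/128 ⇒ (c0=1, c1=5, c2=461/128)
[Gauss-Seidel] macro 1: S0 reads c2=0 → after 1×micro: 1; S1 reads c2=0 → after 1×micro: 5; S2 reads c1=5 → after 1×micro: 5 ⇒ (c0=1, c1=5, c2=5)
[Gauss-Seidel] macro 2: S0 reads c2=5 → after 1×micro: 2; S1 reads c2=5 → after 1×micro: -1; S2 reads c1=-1 → after 1×micro: 3/2 ⇒ (c0=2, c1=-1, c2=3/2)
[Gauss-Seidel] macro 3: S0 reads c2=3/2 → after 1×micro: 3; S1 reads c2=3/2 → after 1×micro: 5; S2 reads c1=5 → after 1×micro: 23/4 ⇒ (c0=3, c1=5, c2=23/4)
[Gauss-Seidel] macro 4: S0 reads c2=23/4 → after 1×micro: 0; S1 reads c2=23/4 → after 1×micro: -1; S2 reads c1=-1 → after 1×micro: 15/8 ⇒ (c0=0, c1=-1, c2=15/8)
[Gauss-Seidel] macro 5: S0 reads c2=15/8 → after 1×micro: 2; S1 reads c2=15/8 → after 1×micro: 5; S2 reads c1=5 → after 1×micro: 95/16 ⇒ (c0=2, c1=5, c2=95/16)
[Gauss-Seidel] macro 6: S0 reads c2=95/16 → after 1×micro: 2; S1 reads c2=95/16 → after 1×micro: -1; S2 reads c1=-1 → after 1×micro: 63/32 ⇒ (c0=2, c1=-1, c2=63/32)
[Gauss-Seidel] macro 7: S0 reads c2=63/32 → after 1×micro: 3; S1 reads c2=63/32 → after 1×micro: 5; S2 reads c1=5 → after 1×micro: 383/64 ⇒ (c0=3, c1=5, c2=383/64)
[Gauss-Seidel] macro 8: S0 reads c2=383/64 → after 1×micro: 0; S1 reads c2=383/64 → after 1×micro: -1; S2 reads c1=-1 → after 1×micro: 255/128 ⇒ (c0=0, c1=-1, c2=255/128)
[Gauss-Seidel] macro 9: S0 reads c2=255/128 → after 1×micro: 2; S1 reads c2=255/128 → after 1×micro: 5; S2 reads c1=5 → after 1×micro: 1535/256 ⇒ (c0=2, c1=5, c2=1535/256)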